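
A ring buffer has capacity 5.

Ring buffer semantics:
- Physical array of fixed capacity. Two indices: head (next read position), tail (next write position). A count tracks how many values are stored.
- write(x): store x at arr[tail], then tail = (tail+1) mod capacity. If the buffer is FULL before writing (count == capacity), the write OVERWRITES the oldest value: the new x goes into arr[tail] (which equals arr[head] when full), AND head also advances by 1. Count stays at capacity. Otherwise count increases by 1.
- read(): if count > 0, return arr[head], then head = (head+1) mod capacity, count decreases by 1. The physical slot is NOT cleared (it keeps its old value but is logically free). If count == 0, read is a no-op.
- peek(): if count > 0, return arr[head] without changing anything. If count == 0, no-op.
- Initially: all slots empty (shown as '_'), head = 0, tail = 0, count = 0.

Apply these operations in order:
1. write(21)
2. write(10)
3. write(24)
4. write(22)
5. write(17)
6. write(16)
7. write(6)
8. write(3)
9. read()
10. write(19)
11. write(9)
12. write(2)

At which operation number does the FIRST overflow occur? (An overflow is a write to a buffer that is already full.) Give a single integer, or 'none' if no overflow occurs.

After op 1 (write(21)): arr=[21 _ _ _ _] head=0 tail=1 count=1
After op 2 (write(10)): arr=[21 10 _ _ _] head=0 tail=2 count=2
After op 3 (write(24)): arr=[21 10 24 _ _] head=0 tail=3 count=3
After op 4 (write(22)): arr=[21 10 24 22 _] head=0 tail=4 count=4
After op 5 (write(17)): arr=[21 10 24 22 17] head=0 tail=0 count=5
After op 6 (write(16)): arr=[16 10 24 22 17] head=1 tail=1 count=5
After op 7 (write(6)): arr=[16 6 24 22 17] head=2 tail=2 count=5
After op 8 (write(3)): arr=[16 6 3 22 17] head=3 tail=3 count=5
After op 9 (read()): arr=[16 6 3 22 17] head=4 tail=3 count=4
After op 10 (write(19)): arr=[16 6 3 19 17] head=4 tail=4 count=5
After op 11 (write(9)): arr=[16 6 3 19 9] head=0 tail=0 count=5
After op 12 (write(2)): arr=[2 6 3 19 9] head=1 tail=1 count=5

Answer: 6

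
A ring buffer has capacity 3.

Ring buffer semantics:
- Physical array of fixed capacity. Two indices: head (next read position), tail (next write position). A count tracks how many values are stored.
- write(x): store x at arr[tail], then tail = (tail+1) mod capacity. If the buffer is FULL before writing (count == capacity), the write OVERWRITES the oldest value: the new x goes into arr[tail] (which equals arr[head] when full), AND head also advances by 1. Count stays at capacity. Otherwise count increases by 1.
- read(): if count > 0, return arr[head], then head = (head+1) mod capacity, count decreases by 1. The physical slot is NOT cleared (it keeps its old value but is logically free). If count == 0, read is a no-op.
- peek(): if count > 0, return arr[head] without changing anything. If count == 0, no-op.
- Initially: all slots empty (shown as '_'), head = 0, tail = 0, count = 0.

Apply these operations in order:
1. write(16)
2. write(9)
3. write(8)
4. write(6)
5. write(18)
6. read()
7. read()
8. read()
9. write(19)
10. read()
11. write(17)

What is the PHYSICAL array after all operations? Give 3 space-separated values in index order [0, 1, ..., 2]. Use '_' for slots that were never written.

Answer: 17 18 19

Derivation:
After op 1 (write(16)): arr=[16 _ _] head=0 tail=1 count=1
After op 2 (write(9)): arr=[16 9 _] head=0 tail=2 count=2
After op 3 (write(8)): arr=[16 9 8] head=0 tail=0 count=3
After op 4 (write(6)): arr=[6 9 8] head=1 tail=1 count=3
After op 5 (write(18)): arr=[6 18 8] head=2 tail=2 count=3
After op 6 (read()): arr=[6 18 8] head=0 tail=2 count=2
After op 7 (read()): arr=[6 18 8] head=1 tail=2 count=1
After op 8 (read()): arr=[6 18 8] head=2 tail=2 count=0
After op 9 (write(19)): arr=[6 18 19] head=2 tail=0 count=1
After op 10 (read()): arr=[6 18 19] head=0 tail=0 count=0
After op 11 (write(17)): arr=[17 18 19] head=0 tail=1 count=1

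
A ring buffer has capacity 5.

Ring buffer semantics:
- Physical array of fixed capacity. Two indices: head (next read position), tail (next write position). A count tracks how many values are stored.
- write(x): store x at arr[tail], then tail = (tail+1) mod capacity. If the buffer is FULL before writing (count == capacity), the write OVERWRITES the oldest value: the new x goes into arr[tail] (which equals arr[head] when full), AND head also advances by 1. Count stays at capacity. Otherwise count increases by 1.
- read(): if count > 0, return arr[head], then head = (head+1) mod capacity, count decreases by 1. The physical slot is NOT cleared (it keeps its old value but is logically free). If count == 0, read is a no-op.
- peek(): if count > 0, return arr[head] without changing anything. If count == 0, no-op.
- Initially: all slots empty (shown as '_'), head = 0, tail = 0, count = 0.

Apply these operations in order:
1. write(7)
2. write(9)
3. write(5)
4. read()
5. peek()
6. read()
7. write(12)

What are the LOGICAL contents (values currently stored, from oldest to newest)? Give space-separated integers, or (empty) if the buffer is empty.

Answer: 5 12

Derivation:
After op 1 (write(7)): arr=[7 _ _ _ _] head=0 tail=1 count=1
After op 2 (write(9)): arr=[7 9 _ _ _] head=0 tail=2 count=2
After op 3 (write(5)): arr=[7 9 5 _ _] head=0 tail=3 count=3
After op 4 (read()): arr=[7 9 5 _ _] head=1 tail=3 count=2
After op 5 (peek()): arr=[7 9 5 _ _] head=1 tail=3 count=2
After op 6 (read()): arr=[7 9 5 _ _] head=2 tail=3 count=1
After op 7 (write(12)): arr=[7 9 5 12 _] head=2 tail=4 count=2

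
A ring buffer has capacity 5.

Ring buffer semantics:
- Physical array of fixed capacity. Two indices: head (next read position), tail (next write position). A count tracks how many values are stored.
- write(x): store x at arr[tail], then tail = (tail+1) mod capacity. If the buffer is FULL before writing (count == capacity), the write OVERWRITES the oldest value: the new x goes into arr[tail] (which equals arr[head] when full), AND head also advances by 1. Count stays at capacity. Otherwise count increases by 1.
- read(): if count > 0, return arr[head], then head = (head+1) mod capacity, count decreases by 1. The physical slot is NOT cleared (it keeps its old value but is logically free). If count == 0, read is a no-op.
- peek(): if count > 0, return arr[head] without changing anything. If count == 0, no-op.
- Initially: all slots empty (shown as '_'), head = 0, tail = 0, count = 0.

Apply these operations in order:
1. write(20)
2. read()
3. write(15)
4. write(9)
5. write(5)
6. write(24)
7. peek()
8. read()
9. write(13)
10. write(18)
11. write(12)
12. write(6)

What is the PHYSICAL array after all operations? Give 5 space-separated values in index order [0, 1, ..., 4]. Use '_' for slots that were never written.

Answer: 13 18 12 6 24

Derivation:
After op 1 (write(20)): arr=[20 _ _ _ _] head=0 tail=1 count=1
After op 2 (read()): arr=[20 _ _ _ _] head=1 tail=1 count=0
After op 3 (write(15)): arr=[20 15 _ _ _] head=1 tail=2 count=1
After op 4 (write(9)): arr=[20 15 9 _ _] head=1 tail=3 count=2
After op 5 (write(5)): arr=[20 15 9 5 _] head=1 tail=4 count=3
After op 6 (write(24)): arr=[20 15 9 5 24] head=1 tail=0 count=4
After op 7 (peek()): arr=[20 15 9 5 24] head=1 tail=0 count=4
After op 8 (read()): arr=[20 15 9 5 24] head=2 tail=0 count=3
After op 9 (write(13)): arr=[13 15 9 5 24] head=2 tail=1 count=4
After op 10 (write(18)): arr=[13 18 9 5 24] head=2 tail=2 count=5
After op 11 (write(12)): arr=[13 18 12 5 24] head=3 tail=3 count=5
After op 12 (write(6)): arr=[13 18 12 6 24] head=4 tail=4 count=5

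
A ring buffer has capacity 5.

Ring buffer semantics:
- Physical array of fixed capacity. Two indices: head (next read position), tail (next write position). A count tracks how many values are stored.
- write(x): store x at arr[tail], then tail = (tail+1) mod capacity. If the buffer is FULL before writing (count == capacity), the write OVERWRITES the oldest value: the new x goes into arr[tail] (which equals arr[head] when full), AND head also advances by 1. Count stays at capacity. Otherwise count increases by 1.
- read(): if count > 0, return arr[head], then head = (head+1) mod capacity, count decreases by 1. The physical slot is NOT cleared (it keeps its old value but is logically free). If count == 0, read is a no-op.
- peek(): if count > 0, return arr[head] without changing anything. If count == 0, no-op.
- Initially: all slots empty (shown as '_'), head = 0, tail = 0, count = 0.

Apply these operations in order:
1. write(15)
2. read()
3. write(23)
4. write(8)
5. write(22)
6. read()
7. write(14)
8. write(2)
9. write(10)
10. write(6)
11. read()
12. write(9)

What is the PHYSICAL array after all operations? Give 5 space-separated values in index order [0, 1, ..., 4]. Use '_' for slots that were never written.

After op 1 (write(15)): arr=[15 _ _ _ _] head=0 tail=1 count=1
After op 2 (read()): arr=[15 _ _ _ _] head=1 tail=1 count=0
After op 3 (write(23)): arr=[15 23 _ _ _] head=1 tail=2 count=1
After op 4 (write(8)): arr=[15 23 8 _ _] head=1 tail=3 count=2
After op 5 (write(22)): arr=[15 23 8 22 _] head=1 tail=4 count=3
After op 6 (read()): arr=[15 23 8 22 _] head=2 tail=4 count=2
After op 7 (write(14)): arr=[15 23 8 22 14] head=2 tail=0 count=3
After op 8 (write(2)): arr=[2 23 8 22 14] head=2 tail=1 count=4
After op 9 (write(10)): arr=[2 10 8 22 14] head=2 tail=2 count=5
After op 10 (write(6)): arr=[2 10 6 22 14] head=3 tail=3 count=5
After op 11 (read()): arr=[2 10 6 22 14] head=4 tail=3 count=4
After op 12 (write(9)): arr=[2 10 6 9 14] head=4 tail=4 count=5

Answer: 2 10 6 9 14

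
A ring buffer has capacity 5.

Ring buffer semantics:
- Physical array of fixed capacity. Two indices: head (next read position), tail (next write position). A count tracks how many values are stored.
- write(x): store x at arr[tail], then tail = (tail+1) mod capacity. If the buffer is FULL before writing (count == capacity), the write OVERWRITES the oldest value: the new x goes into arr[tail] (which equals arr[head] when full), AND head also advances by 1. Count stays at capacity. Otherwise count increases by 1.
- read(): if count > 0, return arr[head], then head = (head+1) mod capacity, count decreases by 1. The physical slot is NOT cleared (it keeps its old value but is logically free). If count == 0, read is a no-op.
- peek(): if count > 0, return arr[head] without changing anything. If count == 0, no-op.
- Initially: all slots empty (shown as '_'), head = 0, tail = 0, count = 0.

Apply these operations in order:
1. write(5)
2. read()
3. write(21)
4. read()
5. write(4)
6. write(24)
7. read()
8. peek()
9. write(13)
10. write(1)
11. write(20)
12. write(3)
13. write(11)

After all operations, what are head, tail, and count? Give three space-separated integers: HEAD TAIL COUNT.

Answer: 4 4 5

Derivation:
After op 1 (write(5)): arr=[5 _ _ _ _] head=0 tail=1 count=1
After op 2 (read()): arr=[5 _ _ _ _] head=1 tail=1 count=0
After op 3 (write(21)): arr=[5 21 _ _ _] head=1 tail=2 count=1
After op 4 (read()): arr=[5 21 _ _ _] head=2 tail=2 count=0
After op 5 (write(4)): arr=[5 21 4 _ _] head=2 tail=3 count=1
After op 6 (write(24)): arr=[5 21 4 24 _] head=2 tail=4 count=2
After op 7 (read()): arr=[5 21 4 24 _] head=3 tail=4 count=1
After op 8 (peek()): arr=[5 21 4 24 _] head=3 tail=4 count=1
After op 9 (write(13)): arr=[5 21 4 24 13] head=3 tail=0 count=2
After op 10 (write(1)): arr=[1 21 4 24 13] head=3 tail=1 count=3
After op 11 (write(20)): arr=[1 20 4 24 13] head=3 tail=2 count=4
After op 12 (write(3)): arr=[1 20 3 24 13] head=3 tail=3 count=5
After op 13 (write(11)): arr=[1 20 3 11 13] head=4 tail=4 count=5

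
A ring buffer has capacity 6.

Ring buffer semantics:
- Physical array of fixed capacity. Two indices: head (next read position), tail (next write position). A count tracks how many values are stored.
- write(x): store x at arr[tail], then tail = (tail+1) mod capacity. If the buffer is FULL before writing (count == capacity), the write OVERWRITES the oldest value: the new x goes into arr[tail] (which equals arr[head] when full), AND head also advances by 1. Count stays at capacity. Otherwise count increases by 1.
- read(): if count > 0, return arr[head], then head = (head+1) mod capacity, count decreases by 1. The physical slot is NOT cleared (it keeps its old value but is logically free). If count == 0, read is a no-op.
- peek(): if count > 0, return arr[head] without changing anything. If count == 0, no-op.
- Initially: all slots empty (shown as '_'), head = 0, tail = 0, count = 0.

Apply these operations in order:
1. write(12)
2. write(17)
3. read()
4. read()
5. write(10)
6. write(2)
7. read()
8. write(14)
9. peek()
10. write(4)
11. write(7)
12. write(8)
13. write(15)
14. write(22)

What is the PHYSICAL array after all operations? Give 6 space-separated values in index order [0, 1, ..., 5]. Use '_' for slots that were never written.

After op 1 (write(12)): arr=[12 _ _ _ _ _] head=0 tail=1 count=1
After op 2 (write(17)): arr=[12 17 _ _ _ _] head=0 tail=2 count=2
After op 3 (read()): arr=[12 17 _ _ _ _] head=1 tail=2 count=1
After op 4 (read()): arr=[12 17 _ _ _ _] head=2 tail=2 count=0
After op 5 (write(10)): arr=[12 17 10 _ _ _] head=2 tail=3 count=1
After op 6 (write(2)): arr=[12 17 10 2 _ _] head=2 tail=4 count=2
After op 7 (read()): arr=[12 17 10 2 _ _] head=3 tail=4 count=1
After op 8 (write(14)): arr=[12 17 10 2 14 _] head=3 tail=5 count=2
After op 9 (peek()): arr=[12 17 10 2 14 _] head=3 tail=5 count=2
After op 10 (write(4)): arr=[12 17 10 2 14 4] head=3 tail=0 count=3
After op 11 (write(7)): arr=[7 17 10 2 14 4] head=3 tail=1 count=4
After op 12 (write(8)): arr=[7 8 10 2 14 4] head=3 tail=2 count=5
After op 13 (write(15)): arr=[7 8 15 2 14 4] head=3 tail=3 count=6
After op 14 (write(22)): arr=[7 8 15 22 14 4] head=4 tail=4 count=6

Answer: 7 8 15 22 14 4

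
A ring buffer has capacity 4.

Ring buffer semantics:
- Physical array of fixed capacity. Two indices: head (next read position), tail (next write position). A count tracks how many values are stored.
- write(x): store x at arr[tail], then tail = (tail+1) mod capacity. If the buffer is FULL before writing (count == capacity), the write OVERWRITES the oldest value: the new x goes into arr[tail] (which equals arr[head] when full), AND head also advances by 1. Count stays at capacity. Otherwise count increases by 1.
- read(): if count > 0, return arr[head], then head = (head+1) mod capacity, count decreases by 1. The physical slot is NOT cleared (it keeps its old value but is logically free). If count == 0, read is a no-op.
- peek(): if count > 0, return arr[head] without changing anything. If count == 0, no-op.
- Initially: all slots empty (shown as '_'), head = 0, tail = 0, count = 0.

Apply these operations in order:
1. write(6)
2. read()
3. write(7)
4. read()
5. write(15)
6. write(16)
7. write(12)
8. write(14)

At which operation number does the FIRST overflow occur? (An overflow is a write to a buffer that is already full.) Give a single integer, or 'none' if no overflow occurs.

Answer: none

Derivation:
After op 1 (write(6)): arr=[6 _ _ _] head=0 tail=1 count=1
After op 2 (read()): arr=[6 _ _ _] head=1 tail=1 count=0
After op 3 (write(7)): arr=[6 7 _ _] head=1 tail=2 count=1
After op 4 (read()): arr=[6 7 _ _] head=2 tail=2 count=0
After op 5 (write(15)): arr=[6 7 15 _] head=2 tail=3 count=1
After op 6 (write(16)): arr=[6 7 15 16] head=2 tail=0 count=2
After op 7 (write(12)): arr=[12 7 15 16] head=2 tail=1 count=3
After op 8 (write(14)): arr=[12 14 15 16] head=2 tail=2 count=4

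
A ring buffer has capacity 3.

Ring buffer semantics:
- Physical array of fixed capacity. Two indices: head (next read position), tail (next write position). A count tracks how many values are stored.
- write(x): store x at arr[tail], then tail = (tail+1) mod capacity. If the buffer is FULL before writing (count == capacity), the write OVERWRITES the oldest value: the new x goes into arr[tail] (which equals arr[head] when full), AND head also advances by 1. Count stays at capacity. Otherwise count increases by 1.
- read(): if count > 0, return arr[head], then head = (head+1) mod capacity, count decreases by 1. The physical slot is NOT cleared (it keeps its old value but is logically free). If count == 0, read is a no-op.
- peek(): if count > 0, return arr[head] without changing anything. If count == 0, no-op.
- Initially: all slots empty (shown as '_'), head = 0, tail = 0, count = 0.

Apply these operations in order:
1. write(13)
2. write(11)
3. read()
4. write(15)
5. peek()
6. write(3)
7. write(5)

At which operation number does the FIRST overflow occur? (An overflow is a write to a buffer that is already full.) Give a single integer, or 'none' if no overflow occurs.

Answer: 7

Derivation:
After op 1 (write(13)): arr=[13 _ _] head=0 tail=1 count=1
After op 2 (write(11)): arr=[13 11 _] head=0 tail=2 count=2
After op 3 (read()): arr=[13 11 _] head=1 tail=2 count=1
After op 4 (write(15)): arr=[13 11 15] head=1 tail=0 count=2
After op 5 (peek()): arr=[13 11 15] head=1 tail=0 count=2
After op 6 (write(3)): arr=[3 11 15] head=1 tail=1 count=3
After op 7 (write(5)): arr=[3 5 15] head=2 tail=2 count=3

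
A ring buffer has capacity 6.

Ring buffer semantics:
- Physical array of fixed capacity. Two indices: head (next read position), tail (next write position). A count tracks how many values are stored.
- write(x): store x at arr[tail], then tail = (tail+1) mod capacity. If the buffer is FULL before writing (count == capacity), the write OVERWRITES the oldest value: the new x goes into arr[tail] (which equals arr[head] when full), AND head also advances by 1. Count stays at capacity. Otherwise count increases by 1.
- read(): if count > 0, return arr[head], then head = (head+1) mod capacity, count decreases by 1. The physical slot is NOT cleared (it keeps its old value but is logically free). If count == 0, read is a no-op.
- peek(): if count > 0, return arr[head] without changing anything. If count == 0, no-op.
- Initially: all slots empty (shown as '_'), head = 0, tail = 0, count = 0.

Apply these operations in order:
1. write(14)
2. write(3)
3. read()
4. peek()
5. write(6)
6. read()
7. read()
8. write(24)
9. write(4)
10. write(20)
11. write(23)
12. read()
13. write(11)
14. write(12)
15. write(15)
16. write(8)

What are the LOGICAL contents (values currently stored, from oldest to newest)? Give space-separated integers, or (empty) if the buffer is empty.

Answer: 20 23 11 12 15 8

Derivation:
After op 1 (write(14)): arr=[14 _ _ _ _ _] head=0 tail=1 count=1
After op 2 (write(3)): arr=[14 3 _ _ _ _] head=0 tail=2 count=2
After op 3 (read()): arr=[14 3 _ _ _ _] head=1 tail=2 count=1
After op 4 (peek()): arr=[14 3 _ _ _ _] head=1 tail=2 count=1
After op 5 (write(6)): arr=[14 3 6 _ _ _] head=1 tail=3 count=2
After op 6 (read()): arr=[14 3 6 _ _ _] head=2 tail=3 count=1
After op 7 (read()): arr=[14 3 6 _ _ _] head=3 tail=3 count=0
After op 8 (write(24)): arr=[14 3 6 24 _ _] head=3 tail=4 count=1
After op 9 (write(4)): arr=[14 3 6 24 4 _] head=3 tail=5 count=2
After op 10 (write(20)): arr=[14 3 6 24 4 20] head=3 tail=0 count=3
After op 11 (write(23)): arr=[23 3 6 24 4 20] head=3 tail=1 count=4
After op 12 (read()): arr=[23 3 6 24 4 20] head=4 tail=1 count=3
After op 13 (write(11)): arr=[23 11 6 24 4 20] head=4 tail=2 count=4
After op 14 (write(12)): arr=[23 11 12 24 4 20] head=4 tail=3 count=5
After op 15 (write(15)): arr=[23 11 12 15 4 20] head=4 tail=4 count=6
After op 16 (write(8)): arr=[23 11 12 15 8 20] head=5 tail=5 count=6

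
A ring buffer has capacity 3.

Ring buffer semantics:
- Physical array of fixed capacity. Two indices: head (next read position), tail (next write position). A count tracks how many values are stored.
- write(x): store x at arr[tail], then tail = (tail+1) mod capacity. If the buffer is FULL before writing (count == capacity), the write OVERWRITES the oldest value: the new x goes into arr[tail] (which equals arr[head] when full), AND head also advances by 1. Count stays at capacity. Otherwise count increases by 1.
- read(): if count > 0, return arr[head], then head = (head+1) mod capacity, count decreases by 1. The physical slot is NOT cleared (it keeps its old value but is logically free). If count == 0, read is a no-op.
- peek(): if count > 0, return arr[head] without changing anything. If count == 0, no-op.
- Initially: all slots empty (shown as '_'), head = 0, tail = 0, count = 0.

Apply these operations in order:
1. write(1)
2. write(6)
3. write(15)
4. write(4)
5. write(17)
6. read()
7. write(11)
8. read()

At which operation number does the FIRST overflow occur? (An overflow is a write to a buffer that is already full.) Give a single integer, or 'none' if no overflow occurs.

Answer: 4

Derivation:
After op 1 (write(1)): arr=[1 _ _] head=0 tail=1 count=1
After op 2 (write(6)): arr=[1 6 _] head=0 tail=2 count=2
After op 3 (write(15)): arr=[1 6 15] head=0 tail=0 count=3
After op 4 (write(4)): arr=[4 6 15] head=1 tail=1 count=3
After op 5 (write(17)): arr=[4 17 15] head=2 tail=2 count=3
After op 6 (read()): arr=[4 17 15] head=0 tail=2 count=2
After op 7 (write(11)): arr=[4 17 11] head=0 tail=0 count=3
After op 8 (read()): arr=[4 17 11] head=1 tail=0 count=2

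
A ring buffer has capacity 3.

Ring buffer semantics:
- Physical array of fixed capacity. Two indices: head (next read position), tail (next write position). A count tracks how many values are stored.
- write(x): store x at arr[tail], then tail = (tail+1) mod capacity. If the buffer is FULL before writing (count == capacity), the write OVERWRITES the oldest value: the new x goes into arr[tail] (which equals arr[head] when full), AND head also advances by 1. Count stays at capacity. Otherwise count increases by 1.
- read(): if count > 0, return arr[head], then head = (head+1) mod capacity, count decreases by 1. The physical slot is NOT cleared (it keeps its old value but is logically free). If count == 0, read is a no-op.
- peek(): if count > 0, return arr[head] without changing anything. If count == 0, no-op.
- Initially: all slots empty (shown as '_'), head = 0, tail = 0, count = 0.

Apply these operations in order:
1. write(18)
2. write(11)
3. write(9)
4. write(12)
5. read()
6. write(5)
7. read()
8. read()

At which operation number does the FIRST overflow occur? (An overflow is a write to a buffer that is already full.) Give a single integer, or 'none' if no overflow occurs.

After op 1 (write(18)): arr=[18 _ _] head=0 tail=1 count=1
After op 2 (write(11)): arr=[18 11 _] head=0 tail=2 count=2
After op 3 (write(9)): arr=[18 11 9] head=0 tail=0 count=3
After op 4 (write(12)): arr=[12 11 9] head=1 tail=1 count=3
After op 5 (read()): arr=[12 11 9] head=2 tail=1 count=2
After op 6 (write(5)): arr=[12 5 9] head=2 tail=2 count=3
After op 7 (read()): arr=[12 5 9] head=0 tail=2 count=2
After op 8 (read()): arr=[12 5 9] head=1 tail=2 count=1

Answer: 4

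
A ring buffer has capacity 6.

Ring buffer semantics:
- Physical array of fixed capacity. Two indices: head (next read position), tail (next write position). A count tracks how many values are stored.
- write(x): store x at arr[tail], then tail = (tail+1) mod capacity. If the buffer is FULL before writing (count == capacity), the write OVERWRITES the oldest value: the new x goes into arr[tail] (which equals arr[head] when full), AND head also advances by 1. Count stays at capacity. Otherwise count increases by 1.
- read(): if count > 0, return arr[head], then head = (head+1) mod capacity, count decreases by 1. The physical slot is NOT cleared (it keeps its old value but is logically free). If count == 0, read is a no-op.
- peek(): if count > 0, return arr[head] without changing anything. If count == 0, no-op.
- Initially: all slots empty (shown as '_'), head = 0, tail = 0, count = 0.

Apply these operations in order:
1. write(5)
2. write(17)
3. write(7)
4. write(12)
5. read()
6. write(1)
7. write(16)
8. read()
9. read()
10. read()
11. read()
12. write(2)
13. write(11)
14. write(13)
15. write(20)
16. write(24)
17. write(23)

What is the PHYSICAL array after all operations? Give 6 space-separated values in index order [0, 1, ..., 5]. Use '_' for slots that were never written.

After op 1 (write(5)): arr=[5 _ _ _ _ _] head=0 tail=1 count=1
After op 2 (write(17)): arr=[5 17 _ _ _ _] head=0 tail=2 count=2
After op 3 (write(7)): arr=[5 17 7 _ _ _] head=0 tail=3 count=3
After op 4 (write(12)): arr=[5 17 7 12 _ _] head=0 tail=4 count=4
After op 5 (read()): arr=[5 17 7 12 _ _] head=1 tail=4 count=3
After op 6 (write(1)): arr=[5 17 7 12 1 _] head=1 tail=5 count=4
After op 7 (write(16)): arr=[5 17 7 12 1 16] head=1 tail=0 count=5
After op 8 (read()): arr=[5 17 7 12 1 16] head=2 tail=0 count=4
After op 9 (read()): arr=[5 17 7 12 1 16] head=3 tail=0 count=3
After op 10 (read()): arr=[5 17 7 12 1 16] head=4 tail=0 count=2
After op 11 (read()): arr=[5 17 7 12 1 16] head=5 tail=0 count=1
After op 12 (write(2)): arr=[2 17 7 12 1 16] head=5 tail=1 count=2
After op 13 (write(11)): arr=[2 11 7 12 1 16] head=5 tail=2 count=3
After op 14 (write(13)): arr=[2 11 13 12 1 16] head=5 tail=3 count=4
After op 15 (write(20)): arr=[2 11 13 20 1 16] head=5 tail=4 count=5
After op 16 (write(24)): arr=[2 11 13 20 24 16] head=5 tail=5 count=6
After op 17 (write(23)): arr=[2 11 13 20 24 23] head=0 tail=0 count=6

Answer: 2 11 13 20 24 23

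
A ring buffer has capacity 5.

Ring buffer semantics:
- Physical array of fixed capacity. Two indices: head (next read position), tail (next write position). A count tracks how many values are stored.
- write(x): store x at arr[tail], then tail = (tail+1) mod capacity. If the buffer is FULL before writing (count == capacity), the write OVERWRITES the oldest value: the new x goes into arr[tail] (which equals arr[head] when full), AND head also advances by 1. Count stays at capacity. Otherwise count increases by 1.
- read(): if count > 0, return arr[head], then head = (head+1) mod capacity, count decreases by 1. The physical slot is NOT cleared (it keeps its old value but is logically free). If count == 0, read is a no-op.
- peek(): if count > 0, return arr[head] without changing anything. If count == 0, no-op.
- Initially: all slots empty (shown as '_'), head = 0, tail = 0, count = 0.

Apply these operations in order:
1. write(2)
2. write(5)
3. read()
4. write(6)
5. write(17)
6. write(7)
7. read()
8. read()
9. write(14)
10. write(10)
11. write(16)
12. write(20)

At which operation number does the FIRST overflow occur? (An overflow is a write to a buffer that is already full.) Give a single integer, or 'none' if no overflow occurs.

Answer: 12

Derivation:
After op 1 (write(2)): arr=[2 _ _ _ _] head=0 tail=1 count=1
After op 2 (write(5)): arr=[2 5 _ _ _] head=0 tail=2 count=2
After op 3 (read()): arr=[2 5 _ _ _] head=1 tail=2 count=1
After op 4 (write(6)): arr=[2 5 6 _ _] head=1 tail=3 count=2
After op 5 (write(17)): arr=[2 5 6 17 _] head=1 tail=4 count=3
After op 6 (write(7)): arr=[2 5 6 17 7] head=1 tail=0 count=4
After op 7 (read()): arr=[2 5 6 17 7] head=2 tail=0 count=3
After op 8 (read()): arr=[2 5 6 17 7] head=3 tail=0 count=2
After op 9 (write(14)): arr=[14 5 6 17 7] head=3 tail=1 count=3
After op 10 (write(10)): arr=[14 10 6 17 7] head=3 tail=2 count=4
After op 11 (write(16)): arr=[14 10 16 17 7] head=3 tail=3 count=5
After op 12 (write(20)): arr=[14 10 16 20 7] head=4 tail=4 count=5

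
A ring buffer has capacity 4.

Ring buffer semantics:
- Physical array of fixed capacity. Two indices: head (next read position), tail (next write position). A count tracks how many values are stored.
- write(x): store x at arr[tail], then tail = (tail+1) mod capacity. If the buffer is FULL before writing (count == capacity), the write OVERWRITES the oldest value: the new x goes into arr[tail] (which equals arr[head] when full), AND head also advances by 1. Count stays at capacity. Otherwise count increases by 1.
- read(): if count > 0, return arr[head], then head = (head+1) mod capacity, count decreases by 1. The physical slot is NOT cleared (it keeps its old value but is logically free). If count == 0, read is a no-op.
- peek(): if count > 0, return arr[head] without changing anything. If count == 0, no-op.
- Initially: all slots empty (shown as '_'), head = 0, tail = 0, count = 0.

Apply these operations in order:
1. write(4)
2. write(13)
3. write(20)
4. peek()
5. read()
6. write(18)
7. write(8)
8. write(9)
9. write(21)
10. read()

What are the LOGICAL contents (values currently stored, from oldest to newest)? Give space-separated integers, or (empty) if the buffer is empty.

After op 1 (write(4)): arr=[4 _ _ _] head=0 tail=1 count=1
After op 2 (write(13)): arr=[4 13 _ _] head=0 tail=2 count=2
After op 3 (write(20)): arr=[4 13 20 _] head=0 tail=3 count=3
After op 4 (peek()): arr=[4 13 20 _] head=0 tail=3 count=3
After op 5 (read()): arr=[4 13 20 _] head=1 tail=3 count=2
After op 6 (write(18)): arr=[4 13 20 18] head=1 tail=0 count=3
After op 7 (write(8)): arr=[8 13 20 18] head=1 tail=1 count=4
After op 8 (write(9)): arr=[8 9 20 18] head=2 tail=2 count=4
After op 9 (write(21)): arr=[8 9 21 18] head=3 tail=3 count=4
After op 10 (read()): arr=[8 9 21 18] head=0 tail=3 count=3

Answer: 8 9 21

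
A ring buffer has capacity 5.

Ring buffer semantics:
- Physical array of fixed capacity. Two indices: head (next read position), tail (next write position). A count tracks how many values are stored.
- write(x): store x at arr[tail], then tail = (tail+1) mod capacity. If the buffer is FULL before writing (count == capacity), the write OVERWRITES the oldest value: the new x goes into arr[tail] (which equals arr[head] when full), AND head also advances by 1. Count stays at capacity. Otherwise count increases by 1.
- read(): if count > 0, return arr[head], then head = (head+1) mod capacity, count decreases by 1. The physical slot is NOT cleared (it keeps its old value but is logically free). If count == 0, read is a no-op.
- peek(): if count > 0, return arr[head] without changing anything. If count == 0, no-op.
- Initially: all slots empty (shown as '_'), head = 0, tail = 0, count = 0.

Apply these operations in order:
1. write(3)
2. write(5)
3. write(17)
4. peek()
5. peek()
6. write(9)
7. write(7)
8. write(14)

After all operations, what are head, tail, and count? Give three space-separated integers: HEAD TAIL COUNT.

After op 1 (write(3)): arr=[3 _ _ _ _] head=0 tail=1 count=1
After op 2 (write(5)): arr=[3 5 _ _ _] head=0 tail=2 count=2
After op 3 (write(17)): arr=[3 5 17 _ _] head=0 tail=3 count=3
After op 4 (peek()): arr=[3 5 17 _ _] head=0 tail=3 count=3
After op 5 (peek()): arr=[3 5 17 _ _] head=0 tail=3 count=3
After op 6 (write(9)): arr=[3 5 17 9 _] head=0 tail=4 count=4
After op 7 (write(7)): arr=[3 5 17 9 7] head=0 tail=0 count=5
After op 8 (write(14)): arr=[14 5 17 9 7] head=1 tail=1 count=5

Answer: 1 1 5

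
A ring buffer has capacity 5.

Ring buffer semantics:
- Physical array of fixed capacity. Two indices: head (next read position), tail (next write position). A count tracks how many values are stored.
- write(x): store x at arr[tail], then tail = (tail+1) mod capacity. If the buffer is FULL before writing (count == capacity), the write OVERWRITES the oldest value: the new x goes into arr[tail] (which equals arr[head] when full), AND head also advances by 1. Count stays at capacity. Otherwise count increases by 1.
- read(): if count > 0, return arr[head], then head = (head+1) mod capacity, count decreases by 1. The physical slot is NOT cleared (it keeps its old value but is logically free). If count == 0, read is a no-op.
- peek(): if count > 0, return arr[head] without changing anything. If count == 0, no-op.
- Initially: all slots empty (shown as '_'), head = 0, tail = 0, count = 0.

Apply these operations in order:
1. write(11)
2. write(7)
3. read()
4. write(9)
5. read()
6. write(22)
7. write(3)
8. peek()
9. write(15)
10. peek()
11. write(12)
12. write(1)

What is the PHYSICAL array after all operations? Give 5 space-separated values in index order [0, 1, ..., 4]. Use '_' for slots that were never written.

After op 1 (write(11)): arr=[11 _ _ _ _] head=0 tail=1 count=1
After op 2 (write(7)): arr=[11 7 _ _ _] head=0 tail=2 count=2
After op 3 (read()): arr=[11 7 _ _ _] head=1 tail=2 count=1
After op 4 (write(9)): arr=[11 7 9 _ _] head=1 tail=3 count=2
After op 5 (read()): arr=[11 7 9 _ _] head=2 tail=3 count=1
After op 6 (write(22)): arr=[11 7 9 22 _] head=2 tail=4 count=2
After op 7 (write(3)): arr=[11 7 9 22 3] head=2 tail=0 count=3
After op 8 (peek()): arr=[11 7 9 22 3] head=2 tail=0 count=3
After op 9 (write(15)): arr=[15 7 9 22 3] head=2 tail=1 count=4
After op 10 (peek()): arr=[15 7 9 22 3] head=2 tail=1 count=4
After op 11 (write(12)): arr=[15 12 9 22 3] head=2 tail=2 count=5
After op 12 (write(1)): arr=[15 12 1 22 3] head=3 tail=3 count=5

Answer: 15 12 1 22 3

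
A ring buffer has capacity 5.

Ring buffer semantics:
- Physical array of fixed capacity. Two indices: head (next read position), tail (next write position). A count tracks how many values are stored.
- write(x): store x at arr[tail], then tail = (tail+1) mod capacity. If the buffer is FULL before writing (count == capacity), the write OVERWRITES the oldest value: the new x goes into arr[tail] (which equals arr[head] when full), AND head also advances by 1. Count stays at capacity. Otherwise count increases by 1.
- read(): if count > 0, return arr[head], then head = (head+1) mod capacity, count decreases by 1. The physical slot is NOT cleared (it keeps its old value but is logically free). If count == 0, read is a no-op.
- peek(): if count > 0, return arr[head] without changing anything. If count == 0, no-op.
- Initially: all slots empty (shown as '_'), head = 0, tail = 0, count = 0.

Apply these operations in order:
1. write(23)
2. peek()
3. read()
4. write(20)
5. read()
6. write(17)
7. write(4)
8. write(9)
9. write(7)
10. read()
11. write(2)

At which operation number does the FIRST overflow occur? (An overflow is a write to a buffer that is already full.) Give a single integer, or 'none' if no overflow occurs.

Answer: none

Derivation:
After op 1 (write(23)): arr=[23 _ _ _ _] head=0 tail=1 count=1
After op 2 (peek()): arr=[23 _ _ _ _] head=0 tail=1 count=1
After op 3 (read()): arr=[23 _ _ _ _] head=1 tail=1 count=0
After op 4 (write(20)): arr=[23 20 _ _ _] head=1 tail=2 count=1
After op 5 (read()): arr=[23 20 _ _ _] head=2 tail=2 count=0
After op 6 (write(17)): arr=[23 20 17 _ _] head=2 tail=3 count=1
After op 7 (write(4)): arr=[23 20 17 4 _] head=2 tail=4 count=2
After op 8 (write(9)): arr=[23 20 17 4 9] head=2 tail=0 count=3
After op 9 (write(7)): arr=[7 20 17 4 9] head=2 tail=1 count=4
After op 10 (read()): arr=[7 20 17 4 9] head=3 tail=1 count=3
After op 11 (write(2)): arr=[7 2 17 4 9] head=3 tail=2 count=4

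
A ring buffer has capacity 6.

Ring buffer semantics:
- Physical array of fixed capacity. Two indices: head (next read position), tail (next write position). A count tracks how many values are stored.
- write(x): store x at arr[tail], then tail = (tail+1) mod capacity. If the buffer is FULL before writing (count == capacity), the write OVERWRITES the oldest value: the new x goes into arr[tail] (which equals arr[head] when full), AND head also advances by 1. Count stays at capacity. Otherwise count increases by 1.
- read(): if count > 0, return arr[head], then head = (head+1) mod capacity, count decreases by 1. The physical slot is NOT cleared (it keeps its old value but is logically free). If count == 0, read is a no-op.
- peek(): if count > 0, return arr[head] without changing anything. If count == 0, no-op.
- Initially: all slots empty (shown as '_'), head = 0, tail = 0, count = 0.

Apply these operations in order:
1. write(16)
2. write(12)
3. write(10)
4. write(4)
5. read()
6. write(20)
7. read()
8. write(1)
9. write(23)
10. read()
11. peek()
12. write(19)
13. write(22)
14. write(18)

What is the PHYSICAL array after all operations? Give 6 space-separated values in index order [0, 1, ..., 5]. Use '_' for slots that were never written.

After op 1 (write(16)): arr=[16 _ _ _ _ _] head=0 tail=1 count=1
After op 2 (write(12)): arr=[16 12 _ _ _ _] head=0 tail=2 count=2
After op 3 (write(10)): arr=[16 12 10 _ _ _] head=0 tail=3 count=3
After op 4 (write(4)): arr=[16 12 10 4 _ _] head=0 tail=4 count=4
After op 5 (read()): arr=[16 12 10 4 _ _] head=1 tail=4 count=3
After op 6 (write(20)): arr=[16 12 10 4 20 _] head=1 tail=5 count=4
After op 7 (read()): arr=[16 12 10 4 20 _] head=2 tail=5 count=3
After op 8 (write(1)): arr=[16 12 10 4 20 1] head=2 tail=0 count=4
After op 9 (write(23)): arr=[23 12 10 4 20 1] head=2 tail=1 count=5
After op 10 (read()): arr=[23 12 10 4 20 1] head=3 tail=1 count=4
After op 11 (peek()): arr=[23 12 10 4 20 1] head=3 tail=1 count=4
After op 12 (write(19)): arr=[23 19 10 4 20 1] head=3 tail=2 count=5
After op 13 (write(22)): arr=[23 19 22 4 20 1] head=3 tail=3 count=6
After op 14 (write(18)): arr=[23 19 22 18 20 1] head=4 tail=4 count=6

Answer: 23 19 22 18 20 1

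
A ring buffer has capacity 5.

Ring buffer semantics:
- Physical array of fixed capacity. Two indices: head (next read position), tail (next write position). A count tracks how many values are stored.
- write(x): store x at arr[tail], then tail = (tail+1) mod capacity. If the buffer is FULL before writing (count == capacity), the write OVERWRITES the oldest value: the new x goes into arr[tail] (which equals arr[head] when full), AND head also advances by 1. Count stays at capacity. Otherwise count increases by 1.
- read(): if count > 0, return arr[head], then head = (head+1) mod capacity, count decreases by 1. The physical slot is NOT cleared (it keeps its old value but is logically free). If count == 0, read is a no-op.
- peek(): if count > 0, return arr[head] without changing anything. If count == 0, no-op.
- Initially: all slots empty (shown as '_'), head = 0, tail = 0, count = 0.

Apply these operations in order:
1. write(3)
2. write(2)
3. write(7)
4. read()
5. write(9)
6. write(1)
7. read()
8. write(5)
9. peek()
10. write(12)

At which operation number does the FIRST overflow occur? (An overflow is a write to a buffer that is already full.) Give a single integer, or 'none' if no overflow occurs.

Answer: none

Derivation:
After op 1 (write(3)): arr=[3 _ _ _ _] head=0 tail=1 count=1
After op 2 (write(2)): arr=[3 2 _ _ _] head=0 tail=2 count=2
After op 3 (write(7)): arr=[3 2 7 _ _] head=0 tail=3 count=3
After op 4 (read()): arr=[3 2 7 _ _] head=1 tail=3 count=2
After op 5 (write(9)): arr=[3 2 7 9 _] head=1 tail=4 count=3
After op 6 (write(1)): arr=[3 2 7 9 1] head=1 tail=0 count=4
After op 7 (read()): arr=[3 2 7 9 1] head=2 tail=0 count=3
After op 8 (write(5)): arr=[5 2 7 9 1] head=2 tail=1 count=4
After op 9 (peek()): arr=[5 2 7 9 1] head=2 tail=1 count=4
After op 10 (write(12)): arr=[5 12 7 9 1] head=2 tail=2 count=5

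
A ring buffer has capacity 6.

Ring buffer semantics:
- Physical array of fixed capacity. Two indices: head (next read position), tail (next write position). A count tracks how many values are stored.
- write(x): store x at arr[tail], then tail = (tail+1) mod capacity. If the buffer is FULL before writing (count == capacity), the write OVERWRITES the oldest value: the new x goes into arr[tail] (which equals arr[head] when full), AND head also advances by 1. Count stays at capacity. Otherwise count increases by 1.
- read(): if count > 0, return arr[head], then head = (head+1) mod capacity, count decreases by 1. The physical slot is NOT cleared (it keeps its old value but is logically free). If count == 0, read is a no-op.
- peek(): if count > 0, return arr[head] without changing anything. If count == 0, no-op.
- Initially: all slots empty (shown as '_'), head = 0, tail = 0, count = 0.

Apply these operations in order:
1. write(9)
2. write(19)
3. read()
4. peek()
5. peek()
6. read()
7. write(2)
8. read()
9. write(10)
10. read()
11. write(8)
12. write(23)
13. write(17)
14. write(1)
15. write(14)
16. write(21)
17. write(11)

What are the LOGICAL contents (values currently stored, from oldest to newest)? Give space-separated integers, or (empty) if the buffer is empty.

Answer: 23 17 1 14 21 11

Derivation:
After op 1 (write(9)): arr=[9 _ _ _ _ _] head=0 tail=1 count=1
After op 2 (write(19)): arr=[9 19 _ _ _ _] head=0 tail=2 count=2
After op 3 (read()): arr=[9 19 _ _ _ _] head=1 tail=2 count=1
After op 4 (peek()): arr=[9 19 _ _ _ _] head=1 tail=2 count=1
After op 5 (peek()): arr=[9 19 _ _ _ _] head=1 tail=2 count=1
After op 6 (read()): arr=[9 19 _ _ _ _] head=2 tail=2 count=0
After op 7 (write(2)): arr=[9 19 2 _ _ _] head=2 tail=3 count=1
After op 8 (read()): arr=[9 19 2 _ _ _] head=3 tail=3 count=0
After op 9 (write(10)): arr=[9 19 2 10 _ _] head=3 tail=4 count=1
After op 10 (read()): arr=[9 19 2 10 _ _] head=4 tail=4 count=0
After op 11 (write(8)): arr=[9 19 2 10 8 _] head=4 tail=5 count=1
After op 12 (write(23)): arr=[9 19 2 10 8 23] head=4 tail=0 count=2
After op 13 (write(17)): arr=[17 19 2 10 8 23] head=4 tail=1 count=3
After op 14 (write(1)): arr=[17 1 2 10 8 23] head=4 tail=2 count=4
After op 15 (write(14)): arr=[17 1 14 10 8 23] head=4 tail=3 count=5
After op 16 (write(21)): arr=[17 1 14 21 8 23] head=4 tail=4 count=6
After op 17 (write(11)): arr=[17 1 14 21 11 23] head=5 tail=5 count=6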